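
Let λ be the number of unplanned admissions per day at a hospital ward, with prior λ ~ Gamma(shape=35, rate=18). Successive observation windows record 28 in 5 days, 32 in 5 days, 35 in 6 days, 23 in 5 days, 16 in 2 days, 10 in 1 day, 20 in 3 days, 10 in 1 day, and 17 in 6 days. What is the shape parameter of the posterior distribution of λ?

226

Total count: 28 + 32 + 35 + 23 + 16 + 10 + 20 + 10 + 17 = 191.
Total exposure: 5 + 5 + 6 + 5 + 2 + 1 + 3 + 1 + 6 = 34 days.
Conjugate update: add total count to the shape and total exposure to the rate, giving Gamma(226, 52).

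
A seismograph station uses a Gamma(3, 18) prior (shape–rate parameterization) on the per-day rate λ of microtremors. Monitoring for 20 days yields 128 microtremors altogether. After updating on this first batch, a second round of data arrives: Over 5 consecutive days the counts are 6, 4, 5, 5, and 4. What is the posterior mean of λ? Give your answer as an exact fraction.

Total count 128 over total exposure 20 days.
After the first batch: Gamma(3 + 128, 18 + 20) = Gamma(131, 38).
Total count: 6 + 4 + 5 + 5 + 4 = 24.
Total exposure: 5 days.
After the second batch: Gamma(131 + 24, 38 + 5) = Gamma(155, 43).
Posterior mean = α'/β' = 155/43.

155/43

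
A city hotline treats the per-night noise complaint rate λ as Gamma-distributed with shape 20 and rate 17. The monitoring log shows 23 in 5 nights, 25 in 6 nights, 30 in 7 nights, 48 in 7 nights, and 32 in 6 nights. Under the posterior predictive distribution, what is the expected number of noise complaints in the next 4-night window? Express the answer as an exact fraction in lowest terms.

89/6

Total count: 23 + 25 + 30 + 48 + 32 = 158.
Total exposure: 5 + 6 + 7 + 7 + 6 = 31 nights.
Posterior: α' = 20 + 158 = 178, β' = 17 + 31 = 48.
Predictive mean over a 4-night window = T·E[λ|data] = 4·178/48 = 89/6.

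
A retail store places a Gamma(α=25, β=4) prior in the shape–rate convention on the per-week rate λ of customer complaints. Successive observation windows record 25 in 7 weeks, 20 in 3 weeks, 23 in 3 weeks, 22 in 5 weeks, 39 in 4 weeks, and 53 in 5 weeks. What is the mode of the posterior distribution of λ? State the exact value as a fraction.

206/31

Total count: 25 + 20 + 23 + 22 + 39 + 53 = 182.
Total exposure: 7 + 3 + 3 + 5 + 4 + 5 = 27 weeks.
Posterior: α' = 25 + 182 = 207, β' = 4 + 27 = 31.
Posterior mode = (α'−1)/β' = 206/31.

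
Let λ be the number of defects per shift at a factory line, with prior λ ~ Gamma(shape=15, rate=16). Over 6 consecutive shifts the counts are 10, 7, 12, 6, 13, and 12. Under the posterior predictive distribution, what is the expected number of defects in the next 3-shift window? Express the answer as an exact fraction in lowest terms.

225/22

Total count: 10 + 7 + 12 + 6 + 13 + 12 = 60.
Total exposure: 6 shifts.
By Gamma–Poisson conjugacy, the posterior is Gamma(α + Σx, β + Σt) = Gamma(15 + 60, 16 + 6) = Gamma(75, 22).
Predictive mean over a 3-shift window = T·E[λ|data] = 3·75/22 = 225/22.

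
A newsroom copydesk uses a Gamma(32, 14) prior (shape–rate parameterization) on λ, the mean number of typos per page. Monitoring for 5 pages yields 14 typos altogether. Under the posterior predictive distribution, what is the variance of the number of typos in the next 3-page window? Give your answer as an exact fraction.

3036/361

Total count 14 over total exposure 5 pages.
By Gamma–Poisson conjugacy, the posterior is Gamma(α + Σx, β + Σt) = Gamma(32 + 14, 14 + 5) = Gamma(46, 19).
The posterior predictive for a window of length T is Negative Binomial with variance T·α'·(β'+T)/β'² = 3·46·22/361 = 3036/361.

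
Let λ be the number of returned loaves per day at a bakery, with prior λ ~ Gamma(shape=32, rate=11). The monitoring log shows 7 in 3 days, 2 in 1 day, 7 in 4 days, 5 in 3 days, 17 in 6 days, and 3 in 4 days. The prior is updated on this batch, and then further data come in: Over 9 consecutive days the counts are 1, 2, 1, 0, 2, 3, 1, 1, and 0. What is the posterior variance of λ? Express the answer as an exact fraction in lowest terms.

Total count: 7 + 2 + 7 + 5 + 17 + 3 = 41.
Total exposure: 3 + 1 + 4 + 3 + 6 + 4 = 21 days.
After the first batch: Gamma(32 + 41, 11 + 21) = Gamma(73, 32).
Total count: 1 + 2 + 1 + 0 + 2 + 3 + 1 + 1 + 0 = 11.
Total exposure: 9 days.
After the second batch: Gamma(73 + 11, 32 + 9) = Gamma(84, 41).
Posterior variance = α'/β'² = 84/1681.

84/1681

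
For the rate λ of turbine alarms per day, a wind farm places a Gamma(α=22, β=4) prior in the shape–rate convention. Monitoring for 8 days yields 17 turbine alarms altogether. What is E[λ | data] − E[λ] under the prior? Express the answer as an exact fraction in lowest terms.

Total count 17 over total exposure 8 days.
Posterior: α' = 22 + 17 = 39, β' = 4 + 8 = 12.
Posterior mean = 39/12 = 13/4; prior mean = 22/4 = 11/2. Difference = 13/4 − 11/2 = -9/4.

-9/4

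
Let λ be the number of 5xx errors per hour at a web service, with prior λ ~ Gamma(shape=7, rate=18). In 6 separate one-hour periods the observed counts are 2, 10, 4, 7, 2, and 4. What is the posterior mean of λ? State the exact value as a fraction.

3/2

Total count: 2 + 10 + 4 + 7 + 2 + 4 = 29.
Total exposure: 6 hours.
The Gamma prior is conjugate for the Poisson rate, so λ | data ~ Gamma(7+29, 18+6) = Gamma(36, 24).
Posterior mean = α'/β' = 36/24 = 3/2.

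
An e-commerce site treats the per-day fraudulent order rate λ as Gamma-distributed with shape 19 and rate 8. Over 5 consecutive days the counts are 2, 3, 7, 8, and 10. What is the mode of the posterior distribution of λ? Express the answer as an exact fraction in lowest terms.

Total count: 2 + 3 + 7 + 8 + 10 = 30.
Total exposure: 5 days.
By Gamma–Poisson conjugacy, the posterior is Gamma(α + Σx, β + Σt) = Gamma(19 + 30, 8 + 5) = Gamma(49, 13).
Posterior mode = (α'−1)/β' = 48/13.

48/13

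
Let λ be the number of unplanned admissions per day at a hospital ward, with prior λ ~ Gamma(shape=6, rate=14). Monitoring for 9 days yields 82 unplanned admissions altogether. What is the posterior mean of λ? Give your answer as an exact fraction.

88/23

Total count 82 over total exposure 9 days.
Posterior: α' = 6 + 82 = 88, β' = 14 + 9 = 23.
Posterior mean = α'/β' = 88/23.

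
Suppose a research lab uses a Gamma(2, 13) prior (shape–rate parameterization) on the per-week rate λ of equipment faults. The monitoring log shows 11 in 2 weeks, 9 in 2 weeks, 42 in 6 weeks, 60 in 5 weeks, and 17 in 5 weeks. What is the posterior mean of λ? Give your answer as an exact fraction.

47/11

Total count: 11 + 9 + 42 + 60 + 17 = 139.
Total exposure: 2 + 2 + 6 + 5 + 5 = 20 weeks.
Posterior: α' = 2 + 139 = 141, β' = 13 + 20 = 33.
Posterior mean = α'/β' = 141/33 = 47/11.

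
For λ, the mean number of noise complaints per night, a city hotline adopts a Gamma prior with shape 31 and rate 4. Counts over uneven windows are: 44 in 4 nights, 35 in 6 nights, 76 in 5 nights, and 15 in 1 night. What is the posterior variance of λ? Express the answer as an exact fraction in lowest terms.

201/400

Total count: 44 + 35 + 76 + 15 = 170.
Total exposure: 4 + 6 + 5 + 1 = 16 nights.
Posterior: α' = 31 + 170 = 201, β' = 4 + 16 = 20.
Posterior variance = α'/β'² = 201/400.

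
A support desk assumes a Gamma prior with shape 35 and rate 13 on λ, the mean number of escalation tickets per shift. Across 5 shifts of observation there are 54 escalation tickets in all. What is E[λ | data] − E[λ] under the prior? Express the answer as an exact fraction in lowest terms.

Total count 54 over total exposure 5 shifts.
Posterior: α' = 35 + 54 = 89, β' = 13 + 5 = 18.
Posterior mean = 89/18 = 89/18; prior mean = 35/13 = 35/13. Difference = 89/18 − 35/13 = 527/234.

527/234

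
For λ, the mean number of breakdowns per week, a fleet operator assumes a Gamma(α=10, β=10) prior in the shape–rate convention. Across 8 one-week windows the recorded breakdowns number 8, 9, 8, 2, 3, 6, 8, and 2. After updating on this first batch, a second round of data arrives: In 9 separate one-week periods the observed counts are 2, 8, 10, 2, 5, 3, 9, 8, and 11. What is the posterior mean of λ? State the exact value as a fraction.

Total count: 8 + 9 + 8 + 2 + 3 + 6 + 8 + 2 = 46.
Total exposure: 8 weeks.
After the first batch: Gamma(10 + 46, 10 + 8) = Gamma(56, 18).
Total count: 2 + 8 + 10 + 2 + 5 + 3 + 9 + 8 + 11 = 58.
Total exposure: 9 weeks.
After the second batch: Gamma(56 + 58, 18 + 9) = Gamma(114, 27).
Posterior mean = α'/β' = 114/27 = 38/9.

38/9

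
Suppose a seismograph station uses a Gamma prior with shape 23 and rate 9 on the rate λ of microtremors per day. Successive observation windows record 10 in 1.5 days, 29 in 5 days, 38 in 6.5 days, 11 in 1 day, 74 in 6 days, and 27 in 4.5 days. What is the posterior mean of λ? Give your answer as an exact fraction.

424/67

Total count: 10 + 29 + 38 + 11 + 74 + 27 = 189.
Total exposure: 1.5 + 5 + 6.5 + 1 + 6 + 4.5 = 24.5 days.
The Gamma prior is conjugate for the Poisson rate, so λ | data ~ Gamma(23+189, 9+24.5) = Gamma(212, 67/2).
Posterior mean = α'/β' = 212/(67/2) = 424/67.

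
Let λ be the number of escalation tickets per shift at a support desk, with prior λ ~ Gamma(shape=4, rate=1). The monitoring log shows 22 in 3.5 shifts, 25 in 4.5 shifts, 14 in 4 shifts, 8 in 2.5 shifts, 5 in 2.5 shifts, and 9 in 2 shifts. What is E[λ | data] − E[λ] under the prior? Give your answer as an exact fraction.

7/20

Total count: 22 + 25 + 14 + 8 + 5 + 9 = 83.
Total exposure: 3.5 + 4.5 + 4 + 2.5 + 2.5 + 2 = 19 shifts.
The Gamma prior is conjugate for the Poisson rate, so λ | data ~ Gamma(4+83, 1+19) = Gamma(87, 20).
Posterior mean = 87/20 = 87/20; prior mean = 4/1 = 4. Difference = 87/20 − 4 = 7/20.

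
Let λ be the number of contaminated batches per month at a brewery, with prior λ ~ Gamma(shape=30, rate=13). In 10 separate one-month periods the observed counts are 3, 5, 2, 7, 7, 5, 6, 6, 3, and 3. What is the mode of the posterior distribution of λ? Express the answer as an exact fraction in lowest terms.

76/23

Total count: 3 + 5 + 2 + 7 + 7 + 5 + 6 + 6 + 3 + 3 = 47.
Total exposure: 10 months.
Posterior: α' = 30 + 47 = 77, β' = 13 + 10 = 23.
Posterior mode = (α'−1)/β' = 76/23.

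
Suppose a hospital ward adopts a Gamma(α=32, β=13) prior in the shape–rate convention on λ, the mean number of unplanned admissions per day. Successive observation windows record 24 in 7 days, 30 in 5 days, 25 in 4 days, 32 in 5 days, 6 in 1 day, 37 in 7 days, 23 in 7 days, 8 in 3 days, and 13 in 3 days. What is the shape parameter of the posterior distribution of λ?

Total count: 24 + 30 + 25 + 32 + 6 + 37 + 23 + 8 + 13 = 198.
Total exposure: 7 + 5 + 4 + 5 + 1 + 7 + 7 + 3 + 3 = 42 days.
By Gamma–Poisson conjugacy, the posterior is Gamma(α + Σx, β + Σt) = Gamma(32 + 198, 13 + 42) = Gamma(230, 55).

230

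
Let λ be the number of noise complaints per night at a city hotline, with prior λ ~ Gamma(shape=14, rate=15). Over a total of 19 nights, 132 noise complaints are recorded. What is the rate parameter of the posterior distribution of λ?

34

Total count 132 over total exposure 19 nights.
The Gamma prior is conjugate for the Poisson rate, so λ | data ~ Gamma(14+132, 15+19) = Gamma(146, 34).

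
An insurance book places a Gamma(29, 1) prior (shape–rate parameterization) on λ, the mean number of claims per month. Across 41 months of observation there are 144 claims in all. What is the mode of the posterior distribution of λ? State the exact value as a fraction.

86/21

Total count 144 over total exposure 41 months.
The Gamma prior is conjugate for the Poisson rate, so λ | data ~ Gamma(29+144, 1+41) = Gamma(173, 42).
Posterior mode = (α'−1)/β' = 172/42 = 86/21.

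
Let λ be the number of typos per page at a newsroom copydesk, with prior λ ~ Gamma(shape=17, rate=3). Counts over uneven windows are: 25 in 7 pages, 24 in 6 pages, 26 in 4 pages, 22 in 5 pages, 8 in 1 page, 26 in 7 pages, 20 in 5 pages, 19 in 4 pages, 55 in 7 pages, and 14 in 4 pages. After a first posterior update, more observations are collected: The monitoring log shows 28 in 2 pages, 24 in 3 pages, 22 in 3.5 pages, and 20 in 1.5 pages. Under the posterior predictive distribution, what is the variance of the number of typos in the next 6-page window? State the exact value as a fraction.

2300/63

Total count: 25 + 24 + 26 + 22 + 8 + 26 + 20 + 19 + 55 + 14 = 239.
Total exposure: 7 + 6 + 4 + 5 + 1 + 7 + 5 + 4 + 7 + 4 = 50 pages.
After the first batch: Gamma(17 + 239, 3 + 50) = Gamma(256, 53).
Total count: 28 + 24 + 22 + 20 = 94.
Total exposure: 2 + 3 + 3.5 + 1.5 = 10 pages.
After the second batch: Gamma(256 + 94, 53 + 10) = Gamma(350, 63).
The posterior predictive for a window of length T is Negative Binomial with variance T·α'·(β'+T)/β'² = 6·350·69/3969 = 2300/63.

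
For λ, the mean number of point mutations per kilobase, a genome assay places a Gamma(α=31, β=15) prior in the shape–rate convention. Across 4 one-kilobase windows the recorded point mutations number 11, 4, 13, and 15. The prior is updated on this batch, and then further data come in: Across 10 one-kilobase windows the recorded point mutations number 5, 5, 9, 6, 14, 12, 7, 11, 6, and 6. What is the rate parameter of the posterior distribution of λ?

29

Total count: 11 + 4 + 13 + 15 = 43.
Total exposure: 4 kilobases.
After the first batch: Gamma(31 + 43, 15 + 4) = Gamma(74, 19).
Total count: 5 + 5 + 9 + 6 + 14 + 12 + 7 + 11 + 6 + 6 = 81.
Total exposure: 10 kilobases.
After the second batch: Gamma(74 + 81, 19 + 10) = Gamma(155, 29).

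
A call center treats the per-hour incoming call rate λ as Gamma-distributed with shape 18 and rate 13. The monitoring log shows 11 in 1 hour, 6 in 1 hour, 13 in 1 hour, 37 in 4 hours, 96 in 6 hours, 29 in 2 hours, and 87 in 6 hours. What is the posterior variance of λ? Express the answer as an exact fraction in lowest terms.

297/1156

Total count: 11 + 6 + 13 + 37 + 96 + 29 + 87 = 279.
Total exposure: 1 + 1 + 1 + 4 + 6 + 2 + 6 = 21 hours.
The Gamma prior is conjugate for the Poisson rate, so λ | data ~ Gamma(18+279, 13+21) = Gamma(297, 34).
Posterior variance = α'/β'² = 297/1156.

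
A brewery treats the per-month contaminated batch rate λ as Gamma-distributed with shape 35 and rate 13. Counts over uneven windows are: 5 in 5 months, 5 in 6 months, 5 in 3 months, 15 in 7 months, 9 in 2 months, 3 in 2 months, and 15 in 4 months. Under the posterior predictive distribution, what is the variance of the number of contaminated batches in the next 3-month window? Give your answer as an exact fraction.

Total count: 5 + 5 + 5 + 15 + 9 + 3 + 15 = 57.
Total exposure: 5 + 6 + 3 + 7 + 2 + 2 + 4 = 29 months.
Gamma(α, β) with Poisson data over total exposure Σt gives posterior Gamma(α+Σx, β+Σt) = Gamma(92, 42).
The posterior predictive for a window of length T is Negative Binomial with variance T·α'·(β'+T)/β'² = 3·92·45/1764 = 345/49.

345/49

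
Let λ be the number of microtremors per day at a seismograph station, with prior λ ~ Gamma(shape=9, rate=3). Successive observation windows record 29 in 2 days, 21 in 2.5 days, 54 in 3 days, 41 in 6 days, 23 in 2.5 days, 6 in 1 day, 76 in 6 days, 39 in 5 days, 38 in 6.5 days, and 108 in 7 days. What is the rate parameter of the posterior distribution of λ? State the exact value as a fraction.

Total count: 29 + 21 + 54 + 41 + 23 + 6 + 76 + 39 + 38 + 108 = 435.
Total exposure: 2 + 2.5 + 3 + 6 + 2.5 + 1 + 6 + 5 + 6.5 + 7 = 41.5 days.
Conjugate update: add total count to the shape and total exposure to the rate, giving Gamma(444, 89/2).

89/2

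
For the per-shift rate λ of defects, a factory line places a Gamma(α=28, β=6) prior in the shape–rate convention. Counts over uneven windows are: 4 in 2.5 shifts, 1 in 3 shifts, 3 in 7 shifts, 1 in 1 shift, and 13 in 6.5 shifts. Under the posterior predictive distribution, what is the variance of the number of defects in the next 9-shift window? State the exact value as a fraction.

Total count: 4 + 1 + 3 + 1 + 13 = 22.
Total exposure: 2.5 + 3 + 7 + 1 + 6.5 = 20 shifts.
By Gamma–Poisson conjugacy, the posterior is Gamma(α + Σx, β + Σt) = Gamma(28 + 22, 6 + 20) = Gamma(50, 26).
The posterior predictive for a window of length T is Negative Binomial with variance T·α'·(β'+T)/β'² = 9·50·35/676 = 7875/338.

7875/338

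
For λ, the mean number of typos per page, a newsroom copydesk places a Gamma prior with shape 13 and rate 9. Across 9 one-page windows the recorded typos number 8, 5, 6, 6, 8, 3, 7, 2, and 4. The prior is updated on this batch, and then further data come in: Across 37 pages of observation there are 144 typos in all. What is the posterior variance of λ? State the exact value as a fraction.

206/3025

Total count: 8 + 5 + 6 + 6 + 8 + 3 + 7 + 2 + 4 = 49.
Total exposure: 9 pages.
After the first batch: Gamma(13 + 49, 9 + 9) = Gamma(62, 18).
Total count 144 over total exposure 37 pages.
After the second batch: Gamma(62 + 144, 18 + 37) = Gamma(206, 55).
Posterior variance = α'/β'² = 206/3025.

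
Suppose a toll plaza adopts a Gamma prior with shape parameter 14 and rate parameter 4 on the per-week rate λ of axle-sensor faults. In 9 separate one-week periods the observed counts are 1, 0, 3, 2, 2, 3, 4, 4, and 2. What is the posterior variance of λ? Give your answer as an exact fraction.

Total count: 1 + 0 + 3 + 2 + 2 + 3 + 4 + 4 + 2 = 21.
Total exposure: 9 weeks.
By Gamma–Poisson conjugacy, the posterior is Gamma(α + Σx, β + Σt) = Gamma(14 + 21, 4 + 9) = Gamma(35, 13).
Posterior variance = α'/β'² = 35/169.

35/169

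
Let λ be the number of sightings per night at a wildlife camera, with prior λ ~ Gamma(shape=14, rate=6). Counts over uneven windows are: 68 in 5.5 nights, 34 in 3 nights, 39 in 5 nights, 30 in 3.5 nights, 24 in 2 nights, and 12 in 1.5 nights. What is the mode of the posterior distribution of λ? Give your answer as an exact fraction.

440/53

Total count: 68 + 34 + 39 + 30 + 24 + 12 = 207.
Total exposure: 5.5 + 3 + 5 + 3.5 + 2 + 1.5 = 20.5 nights.
Posterior: α' = 14 + 207 = 221, β' = 6 + 20.5 = 53/2.
Posterior mode = (α'−1)/β' = 220/(53/2) = 440/53.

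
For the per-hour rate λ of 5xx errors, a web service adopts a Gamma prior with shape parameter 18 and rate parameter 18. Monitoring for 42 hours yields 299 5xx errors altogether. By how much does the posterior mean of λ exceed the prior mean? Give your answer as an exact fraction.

Total count 299 over total exposure 42 hours.
Posterior: α' = 18 + 299 = 317, β' = 18 + 42 = 60.
Posterior mean = 317/60 = 317/60; prior mean = 18/18 = 1. Difference = 317/60 − 1 = 257/60.

257/60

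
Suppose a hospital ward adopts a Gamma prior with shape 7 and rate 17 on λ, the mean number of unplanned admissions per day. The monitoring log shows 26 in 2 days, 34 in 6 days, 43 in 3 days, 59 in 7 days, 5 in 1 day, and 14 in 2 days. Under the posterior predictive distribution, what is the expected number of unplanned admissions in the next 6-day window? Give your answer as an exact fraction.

564/19

Total count: 26 + 34 + 43 + 59 + 5 + 14 = 181.
Total exposure: 2 + 6 + 3 + 7 + 1 + 2 = 21 days.
Conjugate update: add total count to the shape and total exposure to the rate, giving Gamma(188, 38).
Predictive mean over a 6-day window = T·E[λ|data] = 6·188/38 = 564/19.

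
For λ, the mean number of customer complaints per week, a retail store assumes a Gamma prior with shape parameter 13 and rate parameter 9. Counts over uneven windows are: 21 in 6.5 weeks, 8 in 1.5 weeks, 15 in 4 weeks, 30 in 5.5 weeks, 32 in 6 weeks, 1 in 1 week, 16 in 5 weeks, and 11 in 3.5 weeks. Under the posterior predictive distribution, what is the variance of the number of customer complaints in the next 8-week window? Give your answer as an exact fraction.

100/3

Total count: 21 + 8 + 15 + 30 + 32 + 1 + 16 + 11 = 134.
Total exposure: 6.5 + 1.5 + 4 + 5.5 + 6 + 1 + 5 + 3.5 = 33 weeks.
The Gamma prior is conjugate for the Poisson rate, so λ | data ~ Gamma(13+134, 9+33) = Gamma(147, 42).
The posterior predictive for a window of length T is Negative Binomial with variance T·α'·(β'+T)/β'² = 8·147·50/1764 = 100/3.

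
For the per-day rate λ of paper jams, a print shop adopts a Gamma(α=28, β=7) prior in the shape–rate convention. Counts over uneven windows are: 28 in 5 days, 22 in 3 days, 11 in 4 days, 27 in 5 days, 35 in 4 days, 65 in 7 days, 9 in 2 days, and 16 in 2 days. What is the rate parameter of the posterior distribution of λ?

Total count: 28 + 22 + 11 + 27 + 35 + 65 + 9 + 16 = 213.
Total exposure: 5 + 3 + 4 + 5 + 4 + 7 + 2 + 2 = 32 days.
By Gamma–Poisson conjugacy, the posterior is Gamma(α + Σx, β + Σt) = Gamma(28 + 213, 7 + 32) = Gamma(241, 39).

39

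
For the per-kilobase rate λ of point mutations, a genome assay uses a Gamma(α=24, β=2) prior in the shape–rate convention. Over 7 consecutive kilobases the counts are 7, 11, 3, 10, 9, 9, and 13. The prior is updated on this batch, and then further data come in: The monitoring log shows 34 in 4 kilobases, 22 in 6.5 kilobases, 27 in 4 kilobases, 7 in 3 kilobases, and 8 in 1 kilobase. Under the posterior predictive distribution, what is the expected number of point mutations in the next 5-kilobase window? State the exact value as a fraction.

Total count: 7 + 11 + 3 + 10 + 9 + 9 + 13 = 62.
Total exposure: 7 kilobases.
After the first batch: Gamma(24 + 62, 2 + 7) = Gamma(86, 9).
Total count: 34 + 22 + 27 + 7 + 8 = 98.
Total exposure: 4 + 6.5 + 4 + 3 + 1 = 18.5 kilobases.
After the second batch: Gamma(86 + 98, 9 + 18.5) = Gamma(184, 55/2).
Predictive mean over a 5-kilobase window = T·E[λ|data] = 5·184/(55/2) = 368/11.

368/11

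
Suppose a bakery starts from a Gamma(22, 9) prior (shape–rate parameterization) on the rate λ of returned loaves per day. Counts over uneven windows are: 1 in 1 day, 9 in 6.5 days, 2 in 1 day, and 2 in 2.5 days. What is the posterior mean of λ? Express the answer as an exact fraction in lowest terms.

Total count: 1 + 9 + 2 + 2 = 14.
Total exposure: 1 + 6.5 + 1 + 2.5 = 11 days.
Posterior: α' = 22 + 14 = 36, β' = 9 + 11 = 20.
Posterior mean = α'/β' = 36/20 = 9/5.

9/5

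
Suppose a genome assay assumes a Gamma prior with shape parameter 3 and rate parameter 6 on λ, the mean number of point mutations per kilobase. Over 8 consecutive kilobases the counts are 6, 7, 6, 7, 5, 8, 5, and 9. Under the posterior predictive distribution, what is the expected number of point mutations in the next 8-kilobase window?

32

Total count: 6 + 7 + 6 + 7 + 5 + 8 + 5 + 9 = 53.
Total exposure: 8 kilobases.
Posterior: α' = 3 + 53 = 56, β' = 6 + 8 = 14.
Predictive mean over an 8-kilobase window = T·E[λ|data] = 8·56/14 = 32.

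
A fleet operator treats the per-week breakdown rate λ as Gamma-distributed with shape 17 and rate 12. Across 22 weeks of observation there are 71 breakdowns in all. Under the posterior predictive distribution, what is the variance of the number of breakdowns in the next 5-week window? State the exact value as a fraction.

4290/289

Total count 71 over total exposure 22 weeks.
Gamma(α, β) with Poisson data over total exposure Σt gives posterior Gamma(α+Σx, β+Σt) = Gamma(88, 34).
The posterior predictive for a window of length T is Negative Binomial with variance T·α'·(β'+T)/β'² = 5·88·39/1156 = 4290/289.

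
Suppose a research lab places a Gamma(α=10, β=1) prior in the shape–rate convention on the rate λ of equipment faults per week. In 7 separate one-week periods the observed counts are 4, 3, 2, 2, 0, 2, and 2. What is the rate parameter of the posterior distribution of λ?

8

Total count: 4 + 3 + 2 + 2 + 0 + 2 + 2 = 15.
Total exposure: 7 weeks.
The Gamma prior is conjugate for the Poisson rate, so λ | data ~ Gamma(10+15, 1+7) = Gamma(25, 8).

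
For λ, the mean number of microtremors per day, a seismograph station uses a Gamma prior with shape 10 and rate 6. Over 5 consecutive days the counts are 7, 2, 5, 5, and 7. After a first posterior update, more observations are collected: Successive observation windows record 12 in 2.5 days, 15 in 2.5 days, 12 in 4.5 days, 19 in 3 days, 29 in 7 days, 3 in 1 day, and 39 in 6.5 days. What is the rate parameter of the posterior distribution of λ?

38

Total count: 7 + 2 + 5 + 5 + 7 = 26.
Total exposure: 5 days.
After the first batch: Gamma(10 + 26, 6 + 5) = Gamma(36, 11).
Total count: 12 + 15 + 12 + 19 + 29 + 3 + 39 = 129.
Total exposure: 2.5 + 2.5 + 4.5 + 3 + 7 + 1 + 6.5 = 27 days.
After the second batch: Gamma(36 + 129, 11 + 27) = Gamma(165, 38).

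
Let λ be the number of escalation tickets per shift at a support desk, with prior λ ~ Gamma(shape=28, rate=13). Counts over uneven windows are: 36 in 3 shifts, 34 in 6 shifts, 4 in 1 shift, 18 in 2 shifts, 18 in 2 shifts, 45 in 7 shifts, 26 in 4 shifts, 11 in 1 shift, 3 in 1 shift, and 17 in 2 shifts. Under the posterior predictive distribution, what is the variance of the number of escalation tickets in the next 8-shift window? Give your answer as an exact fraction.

8000/147

Total count: 36 + 34 + 4 + 18 + 18 + 45 + 26 + 11 + 3 + 17 = 212.
Total exposure: 3 + 6 + 1 + 2 + 2 + 7 + 4 + 1 + 1 + 2 = 29 shifts.
Posterior: α' = 28 + 212 = 240, β' = 13 + 29 = 42.
The posterior predictive for a window of length T is Negative Binomial with variance T·α'·(β'+T)/β'² = 8·240·50/1764 = 8000/147.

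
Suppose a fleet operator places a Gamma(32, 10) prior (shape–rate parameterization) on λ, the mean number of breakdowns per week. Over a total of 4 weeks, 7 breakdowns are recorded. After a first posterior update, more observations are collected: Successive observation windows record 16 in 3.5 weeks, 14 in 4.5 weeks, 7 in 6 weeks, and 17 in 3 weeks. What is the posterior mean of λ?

Total count 7 over total exposure 4 weeks.
After the first batch: Gamma(32 + 7, 10 + 4) = Gamma(39, 14).
Total count: 16 + 14 + 7 + 17 = 54.
Total exposure: 3.5 + 4.5 + 6 + 3 = 17 weeks.
After the second batch: Gamma(39 + 54, 14 + 17) = Gamma(93, 31).
Posterior mean = α'/β' = 93/31 = 3.

3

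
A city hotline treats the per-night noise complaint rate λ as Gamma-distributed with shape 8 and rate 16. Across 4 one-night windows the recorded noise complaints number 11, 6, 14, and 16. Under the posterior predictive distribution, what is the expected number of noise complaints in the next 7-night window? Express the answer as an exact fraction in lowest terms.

Total count: 11 + 6 + 14 + 16 = 47.
Total exposure: 4 nights.
By Gamma–Poisson conjugacy, the posterior is Gamma(α + Σx, β + Σt) = Gamma(8 + 47, 16 + 4) = Gamma(55, 20).
Predictive mean over a 7-night window = T·E[λ|data] = 7·55/20 = 77/4.

77/4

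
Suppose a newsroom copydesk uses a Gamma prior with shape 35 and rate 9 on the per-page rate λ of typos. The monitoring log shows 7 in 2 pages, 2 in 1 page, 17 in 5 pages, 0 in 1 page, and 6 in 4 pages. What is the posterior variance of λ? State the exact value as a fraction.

67/484

Total count: 7 + 2 + 17 + 0 + 6 = 32.
Total exposure: 2 + 1 + 5 + 1 + 4 = 13 pages.
Posterior: α' = 35 + 32 = 67, β' = 9 + 13 = 22.
Posterior variance = α'/β'² = 67/484.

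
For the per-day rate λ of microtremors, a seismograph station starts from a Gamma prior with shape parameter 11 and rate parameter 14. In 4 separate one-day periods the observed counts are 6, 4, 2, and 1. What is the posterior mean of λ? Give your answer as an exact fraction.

4/3

Total count: 6 + 4 + 2 + 1 = 13.
Total exposure: 4 days.
The Gamma prior is conjugate for the Poisson rate, so λ | data ~ Gamma(11+13, 14+4) = Gamma(24, 18).
Posterior mean = α'/β' = 24/18 = 4/3.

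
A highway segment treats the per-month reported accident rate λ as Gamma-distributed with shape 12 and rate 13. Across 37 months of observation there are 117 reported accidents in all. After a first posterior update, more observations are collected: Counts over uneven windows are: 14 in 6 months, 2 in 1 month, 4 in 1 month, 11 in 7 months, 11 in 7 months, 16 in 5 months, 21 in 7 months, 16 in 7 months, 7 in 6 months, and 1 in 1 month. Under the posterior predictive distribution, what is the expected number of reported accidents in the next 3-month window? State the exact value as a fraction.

348/49

Total count 117 over total exposure 37 months.
After the first batch: Gamma(12 + 117, 13 + 37) = Gamma(129, 50).
Total count: 14 + 2 + 4 + 11 + 11 + 16 + 21 + 16 + 7 + 1 = 103.
Total exposure: 6 + 1 + 1 + 7 + 7 + 5 + 7 + 7 + 6 + 1 = 48 months.
After the second batch: Gamma(129 + 103, 50 + 48) = Gamma(232, 98).
Predictive mean over a 3-month window = T·E[λ|data] = 3·232/98 = 348/49.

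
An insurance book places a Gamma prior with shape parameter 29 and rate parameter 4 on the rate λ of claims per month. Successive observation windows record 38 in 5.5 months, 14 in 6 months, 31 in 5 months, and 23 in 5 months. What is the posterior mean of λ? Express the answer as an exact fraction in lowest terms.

Total count: 38 + 14 + 31 + 23 = 106.
Total exposure: 5.5 + 6 + 5 + 5 = 21.5 months.
Gamma(α, β) with Poisson data over total exposure Σt gives posterior Gamma(α+Σx, β+Σt) = Gamma(135, 51/2).
Posterior mean = α'/β' = 135/(51/2) = 90/17.

90/17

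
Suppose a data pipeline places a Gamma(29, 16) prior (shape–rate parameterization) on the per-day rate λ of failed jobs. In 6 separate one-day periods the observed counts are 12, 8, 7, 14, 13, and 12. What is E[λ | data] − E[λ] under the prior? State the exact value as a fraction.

Total count: 12 + 8 + 7 + 14 + 13 + 12 = 66.
Total exposure: 6 days.
Posterior: α' = 29 + 66 = 95, β' = 16 + 6 = 22.
Posterior mean = 95/22 = 95/22; prior mean = 29/16 = 29/16. Difference = 95/22 − 29/16 = 441/176.

441/176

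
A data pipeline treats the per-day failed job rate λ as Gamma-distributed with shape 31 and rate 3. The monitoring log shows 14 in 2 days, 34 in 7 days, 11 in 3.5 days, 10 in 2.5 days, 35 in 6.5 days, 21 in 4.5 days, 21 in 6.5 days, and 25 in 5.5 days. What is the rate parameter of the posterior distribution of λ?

Total count: 14 + 34 + 11 + 10 + 35 + 21 + 21 + 25 = 171.
Total exposure: 2 + 7 + 3.5 + 2.5 + 6.5 + 4.5 + 6.5 + 5.5 = 38 days.
By Gamma–Poisson conjugacy, the posterior is Gamma(α + Σx, β + Σt) = Gamma(31 + 171, 3 + 38) = Gamma(202, 41).

41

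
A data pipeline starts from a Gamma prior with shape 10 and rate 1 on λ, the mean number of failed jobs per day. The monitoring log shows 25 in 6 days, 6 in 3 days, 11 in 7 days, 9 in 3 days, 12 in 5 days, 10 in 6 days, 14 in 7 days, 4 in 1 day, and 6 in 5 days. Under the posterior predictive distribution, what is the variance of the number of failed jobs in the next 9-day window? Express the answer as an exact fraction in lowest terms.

Total count: 25 + 6 + 11 + 9 + 12 + 10 + 14 + 4 + 6 = 97.
Total exposure: 6 + 3 + 7 + 3 + 5 + 6 + 7 + 1 + 5 = 43 days.
The Gamma prior is conjugate for the Poisson rate, so λ | data ~ Gamma(10+97, 1+43) = Gamma(107, 44).
The posterior predictive for a window of length T is Negative Binomial with variance T·α'·(β'+T)/β'² = 9·107·53/1936 = 51039/1936.

51039/1936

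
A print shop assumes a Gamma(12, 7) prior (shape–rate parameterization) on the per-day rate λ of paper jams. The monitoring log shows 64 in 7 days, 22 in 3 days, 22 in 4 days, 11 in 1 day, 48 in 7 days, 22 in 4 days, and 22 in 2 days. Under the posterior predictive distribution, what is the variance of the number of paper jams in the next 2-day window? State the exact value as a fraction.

Total count: 64 + 22 + 22 + 11 + 48 + 22 + 22 = 211.
Total exposure: 7 + 3 + 4 + 1 + 7 + 4 + 2 = 28 days.
Gamma(α, β) with Poisson data over total exposure Σt gives posterior Gamma(α+Σx, β+Σt) = Gamma(223, 35).
The posterior predictive for a window of length T is Negative Binomial with variance T·α'·(β'+T)/β'² = 2·223·37/1225 = 16502/1225.

16502/1225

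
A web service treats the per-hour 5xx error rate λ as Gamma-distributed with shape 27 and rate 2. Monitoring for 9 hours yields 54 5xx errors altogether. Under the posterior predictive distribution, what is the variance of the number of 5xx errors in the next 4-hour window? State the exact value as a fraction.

Total count 54 over total exposure 9 hours.
Gamma(α, β) with Poisson data over total exposure Σt gives posterior Gamma(α+Σx, β+Σt) = Gamma(81, 11).
The posterior predictive for a window of length T is Negative Binomial with variance T·α'·(β'+T)/β'² = 4·81·15/121 = 4860/121.

4860/121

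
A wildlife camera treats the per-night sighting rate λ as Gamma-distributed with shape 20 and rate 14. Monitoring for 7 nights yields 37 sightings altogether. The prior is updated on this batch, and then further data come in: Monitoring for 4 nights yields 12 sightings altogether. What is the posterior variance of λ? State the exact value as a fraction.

Total count 37 over total exposure 7 nights.
After the first batch: Gamma(20 + 37, 14 + 7) = Gamma(57, 21).
Total count 12 over total exposure 4 nights.
After the second batch: Gamma(57 + 12, 21 + 4) = Gamma(69, 25).
Posterior variance = α'/β'² = 69/625.

69/625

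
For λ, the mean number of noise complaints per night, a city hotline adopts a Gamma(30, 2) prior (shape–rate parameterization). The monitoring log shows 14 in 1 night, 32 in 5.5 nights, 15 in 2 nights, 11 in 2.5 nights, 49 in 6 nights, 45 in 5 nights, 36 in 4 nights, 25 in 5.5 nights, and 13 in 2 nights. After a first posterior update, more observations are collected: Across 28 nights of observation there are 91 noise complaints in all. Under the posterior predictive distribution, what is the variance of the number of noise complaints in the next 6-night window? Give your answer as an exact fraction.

602148/16129

Total count: 14 + 32 + 15 + 11 + 49 + 45 + 36 + 25 + 13 = 240.
Total exposure: 1 + 5.5 + 2 + 2.5 + 6 + 5 + 4 + 5.5 + 2 = 33.5 nights.
After the first batch: Gamma(30 + 240, 2 + 33.5) = Gamma(270, 71/2).
Total count 91 over total exposure 28 nights.
After the second batch: Gamma(270 + 91, 71/2 + 28) = Gamma(361, 127/2).
The posterior predictive for a window of length T is Negative Binomial with variance T·α'·(β'+T)/β'² = 6·361·(139/2)/(16129/4) = 602148/16129.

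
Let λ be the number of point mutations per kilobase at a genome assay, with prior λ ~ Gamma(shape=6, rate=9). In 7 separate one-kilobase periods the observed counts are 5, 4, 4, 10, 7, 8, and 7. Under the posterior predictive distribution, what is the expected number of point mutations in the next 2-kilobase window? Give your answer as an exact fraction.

51/8

Total count: 5 + 4 + 4 + 10 + 7 + 8 + 7 = 45.
Total exposure: 7 kilobases.
By Gamma–Poisson conjugacy, the posterior is Gamma(α + Σx, β + Σt) = Gamma(6 + 45, 9 + 7) = Gamma(51, 16).
Predictive mean over a 2-kilobase window = T·E[λ|data] = 2·51/16 = 51/8.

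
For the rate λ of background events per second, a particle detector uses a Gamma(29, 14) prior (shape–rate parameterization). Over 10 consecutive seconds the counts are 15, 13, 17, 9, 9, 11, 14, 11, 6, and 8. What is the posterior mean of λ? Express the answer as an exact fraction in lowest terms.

71/12

Total count: 15 + 13 + 17 + 9 + 9 + 11 + 14 + 11 + 6 + 8 = 113.
Total exposure: 10 seconds.
Posterior: α' = 29 + 113 = 142, β' = 14 + 10 = 24.
Posterior mean = α'/β' = 142/24 = 71/12.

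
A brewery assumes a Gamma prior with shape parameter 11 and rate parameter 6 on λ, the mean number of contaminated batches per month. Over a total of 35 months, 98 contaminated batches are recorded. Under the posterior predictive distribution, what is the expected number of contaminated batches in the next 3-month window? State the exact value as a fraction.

Total count 98 over total exposure 35 months.
The Gamma prior is conjugate for the Poisson rate, so λ | data ~ Gamma(11+98, 6+35) = Gamma(109, 41).
Predictive mean over a 3-month window = T·E[λ|data] = 3·109/41 = 327/41.

327/41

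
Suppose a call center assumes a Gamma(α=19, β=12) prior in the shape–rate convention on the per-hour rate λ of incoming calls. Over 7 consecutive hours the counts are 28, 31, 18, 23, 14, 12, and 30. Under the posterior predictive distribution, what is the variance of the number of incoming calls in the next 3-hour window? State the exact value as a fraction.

Total count: 28 + 31 + 18 + 23 + 14 + 12 + 30 = 156.
Total exposure: 7 hours.
The Gamma prior is conjugate for the Poisson rate, so λ | data ~ Gamma(19+156, 12+7) = Gamma(175, 19).
The posterior predictive for a window of length T is Negative Binomial with variance T·α'·(β'+T)/β'² = 3·175·22/361 = 11550/361.

11550/361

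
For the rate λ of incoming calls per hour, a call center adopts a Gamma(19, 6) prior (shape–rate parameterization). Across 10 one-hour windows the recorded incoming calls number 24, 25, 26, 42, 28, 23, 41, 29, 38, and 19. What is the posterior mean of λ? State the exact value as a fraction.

Total count: 24 + 25 + 26 + 42 + 28 + 23 + 41 + 29 + 38 + 19 = 295.
Total exposure: 10 hours.
Conjugate update: add total count to the shape and total exposure to the rate, giving Gamma(314, 16).
Posterior mean = α'/β' = 314/16 = 157/8.

157/8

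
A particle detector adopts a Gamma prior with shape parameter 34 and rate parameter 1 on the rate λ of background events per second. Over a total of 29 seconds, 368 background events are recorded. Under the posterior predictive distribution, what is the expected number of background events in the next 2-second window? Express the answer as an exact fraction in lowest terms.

Total count 368 over total exposure 29 seconds.
Conjugate update: add total count to the shape and total exposure to the rate, giving Gamma(402, 30).
Predictive mean over a 2-second window = T·E[λ|data] = 2·402/30 = 134/5.

134/5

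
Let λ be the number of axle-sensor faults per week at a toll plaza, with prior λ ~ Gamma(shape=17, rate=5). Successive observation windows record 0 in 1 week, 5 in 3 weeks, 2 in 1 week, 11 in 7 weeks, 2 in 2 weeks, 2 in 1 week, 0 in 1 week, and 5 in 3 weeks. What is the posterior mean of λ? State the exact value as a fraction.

11/6

Total count: 0 + 5 + 2 + 11 + 2 + 2 + 0 + 5 = 27.
Total exposure: 1 + 3 + 1 + 7 + 2 + 1 + 1 + 3 = 19 weeks.
By Gamma–Poisson conjugacy, the posterior is Gamma(α + Σx, β + Σt) = Gamma(17 + 27, 5 + 19) = Gamma(44, 24).
Posterior mean = α'/β' = 44/24 = 11/6.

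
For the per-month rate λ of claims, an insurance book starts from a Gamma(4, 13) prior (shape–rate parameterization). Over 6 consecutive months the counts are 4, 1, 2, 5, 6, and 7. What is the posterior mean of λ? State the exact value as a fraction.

29/19

Total count: 4 + 1 + 2 + 5 + 6 + 7 = 25.
Total exposure: 6 months.
Conjugate update: add total count to the shape and total exposure to the rate, giving Gamma(29, 19).
Posterior mean = α'/β' = 29/19.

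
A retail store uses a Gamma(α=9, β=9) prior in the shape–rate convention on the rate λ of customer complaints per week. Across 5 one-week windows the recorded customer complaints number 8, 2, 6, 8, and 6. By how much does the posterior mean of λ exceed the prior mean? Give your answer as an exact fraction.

25/14

Total count: 8 + 2 + 6 + 8 + 6 = 30.
Total exposure: 5 weeks.
Conjugate update: add total count to the shape and total exposure to the rate, giving Gamma(39, 14).
Posterior mean = 39/14 = 39/14; prior mean = 9/9 = 1. Difference = 39/14 − 1 = 25/14.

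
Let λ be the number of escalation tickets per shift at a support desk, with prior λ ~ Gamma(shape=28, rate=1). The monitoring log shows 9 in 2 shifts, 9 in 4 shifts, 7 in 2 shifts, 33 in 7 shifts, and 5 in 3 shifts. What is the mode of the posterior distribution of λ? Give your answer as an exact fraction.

Total count: 9 + 9 + 7 + 33 + 5 = 63.
Total exposure: 2 + 4 + 2 + 7 + 3 = 18 shifts.
Posterior: α' = 28 + 63 = 91, β' = 1 + 18 = 19.
Posterior mode = (α'−1)/β' = 90/19.

90/19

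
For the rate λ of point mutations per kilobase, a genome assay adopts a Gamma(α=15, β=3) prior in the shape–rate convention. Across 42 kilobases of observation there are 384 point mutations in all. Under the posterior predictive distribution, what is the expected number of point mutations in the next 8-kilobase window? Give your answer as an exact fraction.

Total count 384 over total exposure 42 kilobases.
The Gamma prior is conjugate for the Poisson rate, so λ | data ~ Gamma(15+384, 3+42) = Gamma(399, 45).
Predictive mean over an 8-kilobase window = T·E[λ|data] = 8·399/45 = 1064/15.

1064/15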